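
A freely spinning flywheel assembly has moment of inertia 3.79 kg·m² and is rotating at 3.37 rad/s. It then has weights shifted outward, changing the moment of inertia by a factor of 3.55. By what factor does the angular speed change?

No external torque acts about the spin axis, so angular momentum is conserved.
I₂ = 3.55 × 3.79 = 13.45 kg·m².
ω₂/ω₁ = I₁/I₂ = 3.790 / 13.45 = 0.2817.

ω₂/ω₁ ≈ 0.282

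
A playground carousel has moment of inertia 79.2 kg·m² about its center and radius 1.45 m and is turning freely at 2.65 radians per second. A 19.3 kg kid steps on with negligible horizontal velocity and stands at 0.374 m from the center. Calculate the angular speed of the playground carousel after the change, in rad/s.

The added mass arrives with no angular momentum about the center, and any external torque about the center is negligible, so the system's angular momentum is conserved.
Added inertia Σmr² = (19.3)(0.374)² = 2.700 kg·m²; I_f = 79.20 + 2.700 = 81.90 kg·m².
ω_f = I_p ω_i / I_f = (79.20)(2.65) / 81.90 = 2.563 rad/s.

ω_f ≈ 2.56 rad/s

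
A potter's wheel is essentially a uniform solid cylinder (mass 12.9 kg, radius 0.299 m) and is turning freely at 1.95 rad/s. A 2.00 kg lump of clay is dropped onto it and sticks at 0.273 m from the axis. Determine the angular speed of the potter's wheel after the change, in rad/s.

ω_f ≈ 1.55 rad/s

No external torque acts about the axis; L_before = L_after.
I_p = ½(12.9)(0.299)² = 0.5766 kg·m².
Added inertia Σmr² = (2.00)(0.273)² = 0.1491 kg·m²; I_f = 0.5766 + 0.1491 = 0.7257 kg·m².
ω_f = I_p ω_i / I_f = (0.5766)(1.95) / 0.7257 = 1.549 rad/s.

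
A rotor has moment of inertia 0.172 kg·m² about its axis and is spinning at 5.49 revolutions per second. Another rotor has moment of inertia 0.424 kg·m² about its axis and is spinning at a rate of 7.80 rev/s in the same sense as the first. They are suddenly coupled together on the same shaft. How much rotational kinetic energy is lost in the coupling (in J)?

ΔKE lost ≈ 12.9 J

No external torque acts about the common axis, so total angular momentum is conserved.
Taking A's sense as positive: L = (0.1720)(5.49) + (0.4240)(7.80) = 4.251 kg·m²·rev/s.
Combined I = 0.1720 + 0.4240 = 0.5960 kg·m².
ω_f = L / I = 4.251 / 0.5960 = 7.133 rev/s.
KE_i = ½ΣIω² = 611.5 J; KE_f = ½(0.5960)(44.82)² = 598.6 J.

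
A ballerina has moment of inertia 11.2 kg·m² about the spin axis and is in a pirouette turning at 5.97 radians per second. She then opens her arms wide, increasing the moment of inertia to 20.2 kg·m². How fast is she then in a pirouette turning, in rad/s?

No external torque acts about the spin axis, so angular momentum is conserved.
ω₂ = I₁ω₁ / I₂ = (11.20)(5.97 rad/s) / (20.20) = 3.310 rad/s.

ω₂ ≈ 3.31 rad/s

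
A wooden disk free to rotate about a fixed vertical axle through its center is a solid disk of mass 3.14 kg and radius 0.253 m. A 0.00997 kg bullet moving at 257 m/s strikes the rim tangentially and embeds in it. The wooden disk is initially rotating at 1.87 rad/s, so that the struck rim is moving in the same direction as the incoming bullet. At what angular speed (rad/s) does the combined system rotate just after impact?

About the axle the impulsive forces during the collision are internal, so angular momentum about that axis is conserved.
I_p = ½(3.14)(0.253)² = 0.1005 kg·m². Taking the sense of the bullet's angular momentum as positive, L_{bullet} = m v R = (0.00997)(257)(0.253) = 0.6483 kg·m²/s.
L_i = +I_p ω_p + m v R = +(0.1005)(1.87) + 0.6483 = 0.8362 kg·m²/s.
After sticking, I_f = I_p + m R² = 0.1005 + (0.00997)(0.253)² = 0.1011 kg·m².
ω_f = L_i / I_f = 0.8362 / 0.1011 = 8.268 rad/s.

|ω_f| ≈ 8.27 rad/s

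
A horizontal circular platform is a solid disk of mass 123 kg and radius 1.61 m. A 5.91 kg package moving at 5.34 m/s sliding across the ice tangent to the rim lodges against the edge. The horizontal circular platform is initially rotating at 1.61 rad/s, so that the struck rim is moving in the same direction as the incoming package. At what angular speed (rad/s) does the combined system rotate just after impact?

The axle reaction passes through the central axle and exerts no torque about it; angular momentum about the central axle is conserved through the impact.
I_p = ½(123)(1.61)² = 159.4 kg·m². Taking the sense of the package's angular momentum as positive, L_{package} = m v R = (5.91)(5.34)(1.61) = 50.81 kg·m²/s.
L_i = +I_p ω_p + m v R = +(159.4)(1.61) + 50.81 = 307.5 kg·m²/s.
After sticking, I_f = I_p + m R² = 159.4 + (5.91)(1.61)² = 174.7 kg·m².
ω_f = L_i / I_f = 307.5 / 174.7 = 1.760 rad/s.

|ω_f| ≈ 1.76 rad/s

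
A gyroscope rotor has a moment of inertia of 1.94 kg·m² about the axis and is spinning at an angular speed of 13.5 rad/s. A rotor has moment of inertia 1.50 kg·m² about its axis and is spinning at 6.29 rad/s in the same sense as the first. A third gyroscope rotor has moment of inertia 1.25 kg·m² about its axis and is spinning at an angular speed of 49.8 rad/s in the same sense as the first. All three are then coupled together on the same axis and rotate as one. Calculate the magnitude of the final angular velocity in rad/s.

No external torque acts about the common axis, so total angular momentum is conserved.
Taking A's sense as positive: L = (1.940)(13.5) + (1.500)(6.29) + (1.250)(49.8) = 97.88 kg·m²·rad/s.
Combined I = 1.940 + 1.500 + 1.250 = 4.690 kg·m².
ω_f = L / I = 97.88 / 4.690 = 20.87 rad/s.

|ω_f| ≈ 20.9 rad/s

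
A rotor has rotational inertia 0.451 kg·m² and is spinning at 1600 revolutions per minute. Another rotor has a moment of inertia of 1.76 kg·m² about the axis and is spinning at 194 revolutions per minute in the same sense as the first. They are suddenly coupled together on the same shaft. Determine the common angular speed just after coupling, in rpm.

The coupling torques are internal; angular momentum about the shared axis is conserved.
Taking A's sense as positive: L = (0.4510)(1600) + (1.760)(194) = 1063 kg·m²·rpm.
Combined I = 0.4510 + 1.760 = 2.211 kg·m².
ω_f = L / I = 1063 / 2.211 = 480.8 rpm.

|ω_f| ≈ 481 rpm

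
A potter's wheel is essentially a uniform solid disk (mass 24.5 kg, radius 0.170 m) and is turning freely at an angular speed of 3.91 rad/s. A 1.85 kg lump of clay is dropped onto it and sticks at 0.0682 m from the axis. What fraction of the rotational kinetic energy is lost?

fraction ≈ 0.0237

The added mass arrives with no angular momentum about the axis, and any external torque about the axis is negligible, so the system's angular momentum is conserved.
I_p = ½(24.5)(0.170)² = 0.3540 kg·m².
Added inertia Σmr² = (1.85)(0.0682)² = 0.008605 kg·m²; I_f = 0.3540 + 0.008605 = 0.3626 kg·m².
ω_f = I_p ω_i / I_f = (0.3540)(3.91) / 0.3626 = 3.817 rad/s.
KE_i = ½(0.3540)(3.910 rad/s)² = 2.706 J; KE_f = ½(0.3626)(3.817)² = 2.642 J.
Fraction lost = 0.02373.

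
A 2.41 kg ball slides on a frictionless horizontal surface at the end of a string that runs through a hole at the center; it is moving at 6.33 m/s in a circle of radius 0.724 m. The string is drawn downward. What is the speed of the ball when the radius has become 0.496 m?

Central (radial) force ⇒ zero torque about the center ⇒ m v r is constant.
v₂ = v₁ r₁ / r₂ = (6.33)(0.724) / (0.496) = 9.240 m/s.

v₂ ≈ 9.24 m/s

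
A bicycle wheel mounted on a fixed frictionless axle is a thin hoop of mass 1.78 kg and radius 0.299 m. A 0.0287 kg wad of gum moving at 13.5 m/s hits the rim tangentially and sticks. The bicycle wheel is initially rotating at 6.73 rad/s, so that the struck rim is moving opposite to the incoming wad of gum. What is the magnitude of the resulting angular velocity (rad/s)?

|ω_f| ≈ 5.91 rad/s

About the axle the impulsive forces during the collision are internal, so angular momentum about that axis is conserved.
I_p = (1.78)(0.299)² = 0.1591 kg·m². Taking the sense of the wad of gum's angular momentum as positive, L_{wad} = m v R = (0.0287)(13.5)(0.299) = 0.1158 kg·m²/s.
L_i = −I_p ω_p + m v R = −(0.1591)(6.73) + 0.1158 = -0.9551 kg·m²/s.
After sticking, I_f = I_p + m R² = 0.1591 + (0.0287)(0.299)² = 0.1617 kg·m².
ω_f = L_i / I_f = -0.9551 / 0.1617 = -5.907 rad/s.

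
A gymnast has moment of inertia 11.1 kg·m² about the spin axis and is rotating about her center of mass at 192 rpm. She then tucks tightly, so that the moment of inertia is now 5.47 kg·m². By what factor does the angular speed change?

No external torque acts about the spin axis, so angular momentum is conserved.
ω₂/ω₁ = I₁/I₂ = 11.10 / 5.470 = 2.029.

ω₂/ω₁ ≈ 2.03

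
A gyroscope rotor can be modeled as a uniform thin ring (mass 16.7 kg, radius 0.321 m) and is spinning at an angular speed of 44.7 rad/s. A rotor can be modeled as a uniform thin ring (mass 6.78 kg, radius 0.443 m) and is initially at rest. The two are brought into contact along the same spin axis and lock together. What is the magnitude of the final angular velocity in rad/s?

The coupling torques are internal; angular momentum about the shared axis is conserved.
Moments of inertia: I_A = (16.7)(0.321)² = 1.721 kg·m²; I_B = (6.78)(0.443)² = 1.331 kg·m².
Taking A's sense as positive: L = (1.721)(44.7) = 76.92 kg·m²·rad/s.
Combined I = 1.721 + 1.331 = 3.051 kg·m².
ω_f = L / I = 76.92 / 3.051 = 25.21 rad/s.

|ω_f| ≈ 25.2 rad/s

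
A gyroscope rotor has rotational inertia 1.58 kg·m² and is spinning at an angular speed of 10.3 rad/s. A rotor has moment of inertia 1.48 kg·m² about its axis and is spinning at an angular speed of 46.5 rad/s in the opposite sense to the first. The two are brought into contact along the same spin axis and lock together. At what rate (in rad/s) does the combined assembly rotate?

No external torque acts about the common axis, so total angular momentum is conserved.
Taking A's sense as positive: L = (1.580)(10.3) − (1.480)(46.5) = -52.55 kg·m²·rad/s.
Combined I = 1.580 + 1.480 = 3.060 kg·m².
ω_f = L / I = -52.55 / 3.060 = -17.17 rad/s.

|ω_f| ≈ 17.2 rad/s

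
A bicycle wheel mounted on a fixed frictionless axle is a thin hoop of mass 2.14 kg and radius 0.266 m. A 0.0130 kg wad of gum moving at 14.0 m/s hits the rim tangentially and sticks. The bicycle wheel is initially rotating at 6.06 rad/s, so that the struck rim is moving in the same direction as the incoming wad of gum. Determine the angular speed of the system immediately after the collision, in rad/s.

The axle reaction passes through the axle and exerts no torque about it; angular momentum about the axle is conserved through the impact.
I_p = (2.14)(0.266)² = 0.1514 kg·m². Taking the sense of the wad of gum's angular momentum as positive, L_{wad} = m v R = (0.0130)(14.0)(0.266) = 0.04841 kg·m²/s.
L_i = +I_p ω_p + m v R = +(0.1514)(6.06) + 0.04841 = 0.9660 kg·m²/s.
After sticking, I_f = I_p + m R² = 0.1514 + (0.0130)(0.266)² = 0.1523 kg·m².
ω_f = L_i / I_f = 0.9660 / 0.1523 = 6.341 rad/s.

|ω_f| ≈ 6.34 rad/s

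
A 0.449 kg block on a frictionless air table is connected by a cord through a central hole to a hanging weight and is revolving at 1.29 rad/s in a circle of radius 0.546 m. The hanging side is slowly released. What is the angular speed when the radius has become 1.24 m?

No torque about the axis ⇒ m r₁² ω₁ = m r₂² ω₂.
ω₂ = ω₁ (r₁/r₂)² = (1.29)(0.546/1.24)² = 0.2501 rad/s.

ω₂ ≈ 0.250 rad/s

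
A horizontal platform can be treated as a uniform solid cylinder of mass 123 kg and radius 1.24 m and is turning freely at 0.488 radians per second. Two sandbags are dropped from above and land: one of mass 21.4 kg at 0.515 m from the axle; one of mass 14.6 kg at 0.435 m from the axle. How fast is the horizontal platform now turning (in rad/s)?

The added mass arrives with no angular momentum about the axle, and any external torque about the axle is negligible, so the system's angular momentum is conserved.
I_p = ½(123)(1.24)² = 94.56 kg·m².
Added inertia Σmr² = (21.4)(0.515)² + (14.6)(0.435)² = 8.438 kg·m²; I_f = 94.56 + 8.438 = 103.0 kg·m².
ω_f = I_p ω_i / I_f = (94.56)(0.488) / 103.0 = 0.4480 rad/s.

ω_f ≈ 0.448 rad/s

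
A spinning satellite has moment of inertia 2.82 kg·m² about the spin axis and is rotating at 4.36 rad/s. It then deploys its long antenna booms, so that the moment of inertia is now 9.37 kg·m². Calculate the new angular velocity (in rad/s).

Angular momentum about the spin axis is conserved since the torque about it is zero.
ω₂ = I₁ω₁ / I₂ = (2.820)(4.36 rad/s) / (9.370) = 1.312 rad/s.

ω₂ ≈ 1.31 rad/s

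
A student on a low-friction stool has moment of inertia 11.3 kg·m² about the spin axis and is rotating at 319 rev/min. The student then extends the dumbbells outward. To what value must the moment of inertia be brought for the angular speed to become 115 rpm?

Angular momentum about the spin axis is conserved since the torque about it is zero.
I₂ = I₁ω₁ / ω₂ = (11.3)(319) / (115) = 31.35 kg·m².

I₂ ≈ 31.3 kg·m²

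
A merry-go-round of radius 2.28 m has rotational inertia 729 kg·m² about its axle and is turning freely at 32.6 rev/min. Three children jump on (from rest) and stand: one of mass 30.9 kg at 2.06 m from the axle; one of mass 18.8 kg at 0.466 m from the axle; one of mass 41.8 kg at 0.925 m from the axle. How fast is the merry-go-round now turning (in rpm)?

ω_f ≈ 26.4 rpm

No external torque acts about the axle; L_before = L_after.
Added inertia Σmr² = (30.9)(2.06)² + (18.8)(0.466)² + (41.8)(0.925)² = 171.0 kg·m²; I_f = 729.0 + 171.0 = 900.0 kg·m².
ω_f = I_p ω_i / I_f = (729.0)(32.6) / 900.0 = 26.41 rpm.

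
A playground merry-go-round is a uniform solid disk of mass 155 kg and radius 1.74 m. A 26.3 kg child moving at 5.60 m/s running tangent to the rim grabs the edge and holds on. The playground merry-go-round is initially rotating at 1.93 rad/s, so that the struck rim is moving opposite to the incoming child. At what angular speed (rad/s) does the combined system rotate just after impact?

|ω_f| ≈ 0.626 rad/s

About the axle the impulsive forces during the collision are internal, so angular momentum about that axis is conserved.
I_p = ½(155)(1.74)² = 234.6 kg·m². Taking the sense of the child's angular momentum as positive, L_{child} = m v R = (26.3)(5.60)(1.74) = 256.3 kg·m²/s.
L_i = −I_p ω_p + m v R = −(234.6)(1.93) + 256.3 = -196.6 kg·m²/s.
After sticking, I_f = I_p + m R² = 234.6 + (26.3)(1.74)² = 314.3 kg·m².
ω_f = L_i / I_f = -196.6 / 314.3 = -0.6255 rad/s.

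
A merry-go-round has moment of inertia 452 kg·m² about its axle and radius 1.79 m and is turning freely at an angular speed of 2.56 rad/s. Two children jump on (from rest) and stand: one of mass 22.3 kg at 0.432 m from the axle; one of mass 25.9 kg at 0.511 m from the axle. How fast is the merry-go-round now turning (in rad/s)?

No external torque acts about the axle; L_before = L_after.
Added inertia Σmr² = (22.3)(0.432)² + (25.9)(0.511)² = 10.92 kg·m²; I_f = 452.0 + 10.92 = 462.9 kg·m².
ω_f = I_p ω_i / I_f = (452.0)(2.56) / 462.9 = 2.500 rad/s.

ω_f ≈ 2.50 rad/s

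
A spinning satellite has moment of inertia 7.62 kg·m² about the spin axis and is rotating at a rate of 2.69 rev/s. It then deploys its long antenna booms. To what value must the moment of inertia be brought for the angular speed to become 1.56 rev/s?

No external torque acts about the spin axis, so angular momentum is conserved.
I₂ = I₁ω₁ / ω₂ = (7.62)(2.69) / (1.56) = 13.14 kg·m².

I₂ ≈ 13.1 kg·m²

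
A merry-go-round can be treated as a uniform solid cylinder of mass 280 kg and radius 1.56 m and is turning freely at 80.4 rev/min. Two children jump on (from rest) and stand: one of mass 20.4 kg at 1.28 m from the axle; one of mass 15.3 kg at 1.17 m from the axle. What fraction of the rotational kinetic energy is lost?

No external torque acts about the axle; L_before = L_after.
I_p = ½(280)(1.56)² = 340.7 kg·m².
Added inertia Σmr² = (20.4)(1.28)² + (15.3)(1.17)² = 54.37 kg·m²; I_f = 340.7 + 54.37 = 395.1 kg·m².
ω_f = I_p ω_i / I_f = (340.7)(80.4) / 395.1 = 69.34 rpm.
KE_i = ½(340.7)(8.419 rad/s)² = 12080 J; KE_f = ½(395.1)(7.261)² = 10410 J.
Fraction lost = 0.1376.

fraction ≈ 0.138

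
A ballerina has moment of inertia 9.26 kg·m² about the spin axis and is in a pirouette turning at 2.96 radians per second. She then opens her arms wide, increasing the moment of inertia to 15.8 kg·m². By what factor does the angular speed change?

ω₂/ω₁ ≈ 0.586

With no external torque about the axis, L is conserved: I₁ω₁ = I₂ω₂.
ω₂/ω₁ = I₁/I₂ = 9.260 / 15.80 = 0.5861.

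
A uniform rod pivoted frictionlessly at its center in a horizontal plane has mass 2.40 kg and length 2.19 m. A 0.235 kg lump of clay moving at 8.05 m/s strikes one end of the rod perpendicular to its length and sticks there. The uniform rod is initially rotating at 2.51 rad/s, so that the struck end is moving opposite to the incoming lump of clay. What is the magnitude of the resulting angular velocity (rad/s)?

|ω_f| ≈ 0.271 rad/s

The axle reaction passes through the pivot and exerts no torque about it; angular momentum about the pivot is conserved through the impact.
I_p = (1/12)(2.40)(2.19)² = 0.9592 kg·m². Taking the sense of the lump of clay's angular momentum as positive, L_{lump} = m v R = (0.235)(8.05)(2.19/2) = 2.071 kg·m²/s.
L_i = −I_p ω_p + m v R = −(0.9592)(2.51) + 2.071 = -0.3362 kg·m²/s.
After sticking, I_f = I_p + m R² = 0.9592 + (0.235)(2.19/2)² = 1.241 kg·m².
ω_f = L_i / I_f = -0.3362 / 1.241 = -0.2709 rad/s.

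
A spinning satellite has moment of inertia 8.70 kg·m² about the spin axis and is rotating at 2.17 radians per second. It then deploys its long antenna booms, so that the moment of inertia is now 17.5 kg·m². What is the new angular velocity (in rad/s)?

With no external torque about the axis, L is conserved: I₁ω₁ = I₂ω₂.
ω₂ = I₁ω₁ / I₂ = (8.700)(2.17 rad/s) / (17.50) = 1.079 rad/s.

ω₂ ≈ 1.08 rad/s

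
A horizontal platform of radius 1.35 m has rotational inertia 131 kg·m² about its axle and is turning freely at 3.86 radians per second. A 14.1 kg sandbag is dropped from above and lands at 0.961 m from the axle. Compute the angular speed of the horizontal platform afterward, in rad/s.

No external torque acts about the axle; L_before = L_after.
Added inertia Σmr² = (14.1)(0.961)² = 13.02 kg·m²; I_f = 131.0 + 13.02 = 144.0 kg·m².
ω_f = I_p ω_i / I_f = (131.0)(3.86) / 144.0 = 3.511 rad/s.

ω_f ≈ 3.51 rad/s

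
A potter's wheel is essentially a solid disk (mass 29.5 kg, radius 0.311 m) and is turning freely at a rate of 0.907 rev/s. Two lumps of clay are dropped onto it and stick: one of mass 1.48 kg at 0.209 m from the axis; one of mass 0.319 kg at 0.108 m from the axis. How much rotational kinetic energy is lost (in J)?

No external torque acts about the axis; L_before = L_after.
I_p = ½(29.5)(0.311)² = 1.427 kg·m².
Added inertia Σmr² = (1.48)(0.209)² + (0.319)(0.108)² = 0.06837 kg·m²; I_f = 1.427 + 0.06837 = 1.495 kg·m².
ω_f = I_p ω_i / I_f = (1.427)(0.907) / 1.495 = 0.8655 rev/s.
KE_i = ½(1.427)(5.699 rad/s)² = 23.17 J; KE_f = ½(1.495)(5.438)² = 22.11 J.

energy lost ≈ 1.06 J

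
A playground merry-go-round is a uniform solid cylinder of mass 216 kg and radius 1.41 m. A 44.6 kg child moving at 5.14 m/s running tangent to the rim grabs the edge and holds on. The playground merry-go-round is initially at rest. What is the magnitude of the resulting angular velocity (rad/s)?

The axle reaction passes through the axle and exerts no torque about it; angular momentum about the axle is conserved through the impact.
I_p = ½(216)(1.41)² = 214.7 kg·m². Taking the sense of the child's angular momentum as positive, L_{child} = m v R = (44.6)(5.14)(1.41) = 323.2 kg·m²/s.
L_i = 0 + 323.2 = 323.2 kg·m²/s.
After sticking, I_f = I_p + m R² = 214.7 + (44.6)(1.41)² = 303.4 kg·m².
ω_f = L_i / I_f = 323.2 / 303.4 = 1.065 rad/s.

|ω_f| ≈ 1.07 rad/s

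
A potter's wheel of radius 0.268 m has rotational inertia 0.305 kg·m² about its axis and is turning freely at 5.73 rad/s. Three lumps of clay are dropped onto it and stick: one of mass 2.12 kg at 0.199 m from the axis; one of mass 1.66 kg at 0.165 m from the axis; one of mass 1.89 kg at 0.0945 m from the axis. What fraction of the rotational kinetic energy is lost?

fraction ≈ 0.324

The added mass arrives with no angular momentum about the axis, and any external torque about the axis is negligible, so the system's angular momentum is conserved.
Added inertia Σmr² = (2.12)(0.199)² + (1.66)(0.165)² + (1.89)(0.0945)² = 0.1460 kg·m²; I_f = 0.3050 + 0.1460 = 0.4510 kg·m².
ω_f = I_p ω_i / I_f = (0.3050)(5.73) / 0.4510 = 3.875 rad/s.
KE_i = ½(0.3050)(5.730 rad/s)² = 5.007 J; KE_f = ½(0.4510)(3.875)² = 3.386 J.
Fraction lost = 0.3238.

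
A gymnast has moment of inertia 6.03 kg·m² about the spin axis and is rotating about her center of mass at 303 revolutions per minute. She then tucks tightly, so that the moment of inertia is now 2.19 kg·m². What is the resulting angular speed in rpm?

Angular momentum about the spin axis is conserved since the torque about it is zero.
ω₂ = I₁ω₁ / I₂ = (6.030)(303 rpm) / (2.190) = 834.3 rpm.

ω₂ ≈ 834 rpm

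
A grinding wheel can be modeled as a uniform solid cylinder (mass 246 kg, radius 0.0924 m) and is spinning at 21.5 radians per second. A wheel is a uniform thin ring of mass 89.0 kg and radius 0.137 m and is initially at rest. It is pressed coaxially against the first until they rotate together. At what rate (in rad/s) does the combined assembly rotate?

The coupling torques are internal; angular momentum about the shared axis is conserved.
Moments of inertia: I_A = ½(246)(0.0924)² = 1.050 kg·m²; I_B = (89.0)(0.137)² = 1.670 kg·m².
Taking A's sense as positive: L = (1.050)(21.5) = 22.58 kg·m²·rad/s.
Combined I = 1.050 + 1.670 = 2.721 kg·m².
ω_f = L / I = 22.58 / 2.721 = 8.299 rad/s.

|ω_f| ≈ 8.30 rad/s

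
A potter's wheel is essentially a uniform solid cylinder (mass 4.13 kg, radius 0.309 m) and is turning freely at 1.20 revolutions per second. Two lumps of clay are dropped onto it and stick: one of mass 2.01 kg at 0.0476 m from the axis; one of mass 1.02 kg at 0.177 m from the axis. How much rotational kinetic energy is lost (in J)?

No external torque acts about the axis; L_before = L_after.
I_p = ½(4.13)(0.309)² = 0.1972 kg·m².
Added inertia Σmr² = (2.01)(0.0476)² + (1.02)(0.177)² = 0.03651 kg·m²; I_f = 0.1972 + 0.03651 = 0.2337 kg·m².
ω_f = I_p ω_i / I_f = (0.1972)(1.20) / 0.2337 = 1.013 rev/s.
KE_i = ½(0.1972)(7.540 rad/s)² = 5.604 J; KE_f = ½(0.2337)(6.362)² = 4.729 J.

energy lost ≈ 0.876 J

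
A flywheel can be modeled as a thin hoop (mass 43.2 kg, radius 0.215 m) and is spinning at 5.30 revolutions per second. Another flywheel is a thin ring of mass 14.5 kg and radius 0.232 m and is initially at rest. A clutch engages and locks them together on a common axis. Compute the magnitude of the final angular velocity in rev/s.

No external torque acts about the common axis, so total angular momentum is conserved.
Moments of inertia: I_A = (43.2)(0.215)² = 1.997 kg·m²; I_B = (14.5)(0.232)² = 0.7804 kg·m².
Taking A's sense as positive: L = (1.997)(5.30) = 10.58 kg·m²·rev/s.
Combined I = 1.997 + 0.7804 = 2.777 kg·m².
ω_f = L / I = 10.58 / 2.777 = 3.811 rev/s.

|ω_f| ≈ 3.81 rev/s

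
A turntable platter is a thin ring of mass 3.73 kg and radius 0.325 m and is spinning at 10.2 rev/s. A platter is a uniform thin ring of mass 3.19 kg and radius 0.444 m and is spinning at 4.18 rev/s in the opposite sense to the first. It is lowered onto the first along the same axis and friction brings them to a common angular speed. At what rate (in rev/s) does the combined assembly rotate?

The coupling torques are internal; angular momentum about the shared axis is conserved.
Moments of inertia: I_A = (3.73)(0.325)² = 0.3940 kg·m²; I_B = (3.19)(0.444)² = 0.6289 kg·m².
Taking A's sense as positive: L = (0.3940)(10.2) − (0.6289)(4.18) = 1.390 kg·m²·rev/s.
Combined I = 0.3940 + 0.6289 = 1.023 kg·m².
ω_f = L / I = 1.390 / 1.023 = 1.359 rev/s.

|ω_f| ≈ 1.36 rev/s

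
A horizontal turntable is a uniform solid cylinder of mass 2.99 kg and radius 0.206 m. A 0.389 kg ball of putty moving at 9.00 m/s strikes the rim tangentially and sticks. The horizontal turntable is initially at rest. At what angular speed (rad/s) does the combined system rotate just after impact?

The axle reaction passes through the axle and exerts no torque about it; angular momentum about the axle is conserved through the impact.
I_p = ½(2.99)(0.206)² = 0.06344 kg·m². Taking the sense of the ball of putty's angular momentum as positive, L_{ball} = m v R = (0.389)(9.00)(0.206) = 0.7212 kg·m²/s.
L_i = 0 + 0.7212 = 0.7212 kg·m²/s.
After sticking, I_f = I_p + m R² = 0.06344 + (0.389)(0.206)² = 0.07995 kg·m².
ω_f = L_i / I_f = 0.7212 / 0.07995 = 9.021 rad/s.

|ω_f| ≈ 9.02 rad/s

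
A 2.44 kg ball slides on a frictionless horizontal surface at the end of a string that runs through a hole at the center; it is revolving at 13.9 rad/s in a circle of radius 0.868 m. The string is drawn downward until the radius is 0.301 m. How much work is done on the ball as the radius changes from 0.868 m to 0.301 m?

W ≈ 1300 J

No torque about the axis ⇒ m r₁² ω₁ = m r₂² ω₂.
ω₂ = ω₁ (r₁/r₂)² = (13.9)(0.868/0.301)² = 115.6 rad/s.
W = ΔKE = ½m(v₂² − v₁²) = 1299 J.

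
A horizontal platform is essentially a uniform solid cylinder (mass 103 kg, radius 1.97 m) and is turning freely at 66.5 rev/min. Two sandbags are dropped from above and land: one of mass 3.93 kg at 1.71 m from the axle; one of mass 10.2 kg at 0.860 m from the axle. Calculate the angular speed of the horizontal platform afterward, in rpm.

ω_f ≈ 60.7 rpm

No external torque acts about the axle; L_before = L_after.
I_p = ½(103)(1.97)² = 199.9 kg·m².
Added inertia Σmr² = (3.93)(1.71)² + (10.2)(0.860)² = 19.04 kg·m²; I_f = 199.9 + 19.04 = 218.9 kg·m².
ω_f = I_p ω_i / I_f = (199.9)(66.5) / 218.9 = 60.72 rpm.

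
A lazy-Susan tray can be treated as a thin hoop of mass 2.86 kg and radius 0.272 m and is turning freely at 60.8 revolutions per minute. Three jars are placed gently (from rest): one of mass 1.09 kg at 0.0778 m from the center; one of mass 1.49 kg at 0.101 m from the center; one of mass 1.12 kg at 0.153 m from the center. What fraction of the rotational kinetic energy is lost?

The added mass arrives with no angular momentum about the center, and any external torque about the center is negligible, so the system's angular momentum is conserved.
I_p = (2.86)(0.272)² = 0.2116 kg·m².
Added inertia Σmr² = (1.09)(0.0778)² + (1.49)(0.101)² + (1.12)(0.153)² = 0.04802 kg·m²; I_f = 0.2116 + 0.04802 = 0.2596 kg·m².
ω_f = I_p ω_i / I_f = (0.2116)(60.8) / 0.2596 = 49.55 rpm.
KE_i = ½(0.2116)(6.367 rad/s)² = 4.289 J; KE_f = ½(0.2596)(5.189)² = 3.496 J.
Fraction lost = 0.1850.

fraction ≈ 0.185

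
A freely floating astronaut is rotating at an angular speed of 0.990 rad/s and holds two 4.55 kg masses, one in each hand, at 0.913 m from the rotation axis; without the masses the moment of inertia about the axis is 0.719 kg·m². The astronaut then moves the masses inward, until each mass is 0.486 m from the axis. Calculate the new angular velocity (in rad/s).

ω₂ ≈ 2.87 rad/s

No external torque acts about the spin axis, so angular momentum is conserved.
I₁ = 0.719 + 2(4.55)(0.913)² = 8.304 kg·m²; I₂ = 0.719 + 2(4.55)(0.486)² = 2.868 kg·m².
ω₂ = I₁ω₁ / I₂ = (8.304)(0.990 rad/s) / (2.868) = 2.866 rad/s.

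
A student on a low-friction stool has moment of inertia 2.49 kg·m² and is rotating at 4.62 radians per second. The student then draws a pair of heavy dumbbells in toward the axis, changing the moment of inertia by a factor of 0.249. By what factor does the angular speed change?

No external torque acts about the spin axis, so angular momentum is conserved.
I₂ = 0.249 × 2.49 = 0.6200 kg·m².
ω₂/ω₁ = I₁/I₂ = 2.490 / 0.6200 = 4.016.

ω₂/ω₁ ≈ 4.02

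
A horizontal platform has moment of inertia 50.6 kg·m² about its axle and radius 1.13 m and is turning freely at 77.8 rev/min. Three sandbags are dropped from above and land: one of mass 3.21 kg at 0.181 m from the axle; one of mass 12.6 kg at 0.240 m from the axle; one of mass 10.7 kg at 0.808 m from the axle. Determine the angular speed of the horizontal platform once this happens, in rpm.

The added mass arrives with no angular momentum about the axle, and any external torque about the axle is negligible, so the system's angular momentum is conserved.
Added inertia Σmr² = (3.21)(0.181)² + (12.6)(0.240)² + (10.7)(0.808)² = 7.817 kg·m²; I_f = 50.60 + 7.817 = 58.42 kg·m².
ω_f = I_p ω_i / I_f = (50.60)(77.8) / 58.42 = 67.39 rpm.

ω_f ≈ 67.4 rpm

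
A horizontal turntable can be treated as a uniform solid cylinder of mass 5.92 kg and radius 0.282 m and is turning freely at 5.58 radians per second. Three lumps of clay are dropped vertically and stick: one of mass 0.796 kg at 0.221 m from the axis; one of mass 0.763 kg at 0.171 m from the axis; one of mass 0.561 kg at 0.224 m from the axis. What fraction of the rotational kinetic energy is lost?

No external torque acts about the axis; L_before = L_after.
I_p = ½(5.92)(0.282)² = 0.2354 kg·m².
Added inertia Σmr² = (0.796)(0.221)² + (0.763)(0.171)² + (0.561)(0.224)² = 0.08934 kg·m²; I_f = 0.2354 + 0.08934 = 0.3247 kg·m².
ω_f = I_p ω_i / I_f = (0.2354)(5.58) / 0.3247 = 4.045 rad/s.
KE_i = ½(0.2354)(5.580 rad/s)² = 3.665 J; KE_f = ½(0.3247)(4.045)² = 2.656 J.
Fraction lost = 0.2751.

fraction ≈ 0.275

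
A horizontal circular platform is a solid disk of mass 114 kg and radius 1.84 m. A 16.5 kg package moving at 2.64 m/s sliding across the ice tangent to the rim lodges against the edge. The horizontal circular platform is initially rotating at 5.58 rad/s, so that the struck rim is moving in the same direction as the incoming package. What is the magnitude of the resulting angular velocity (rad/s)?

|ω_f| ≈ 4.65 rad/s

The axle reaction passes through the central axle and exerts no torque about it; angular momentum about the central axle is conserved through the impact.
I_p = ½(114)(1.84)² = 193.0 kg·m². Taking the sense of the package's angular momentum as positive, L_{package} = m v R = (16.5)(2.64)(1.84) = 80.15 kg·m²/s.
L_i = +I_p ω_p + m v R = +(193.0)(5.58) + 80.15 = 1157 kg·m²/s.
After sticking, I_f = I_p + m R² = 193.0 + (16.5)(1.84)² = 248.8 kg·m².
ω_f = L_i / I_f = 1157 / 248.8 = 4.649 rad/s.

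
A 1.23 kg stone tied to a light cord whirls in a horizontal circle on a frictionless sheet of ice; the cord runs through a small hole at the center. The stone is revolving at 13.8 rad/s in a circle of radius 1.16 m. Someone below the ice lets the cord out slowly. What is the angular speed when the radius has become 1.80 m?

ω₂ ≈ 5.73 rad/s

The constraining force is radial, so m r² ω about the center is conserved.
ω₂ = ω₁ (r₁/r₂)² = (13.8)(1.16/1.80)² = 5.731 rad/s.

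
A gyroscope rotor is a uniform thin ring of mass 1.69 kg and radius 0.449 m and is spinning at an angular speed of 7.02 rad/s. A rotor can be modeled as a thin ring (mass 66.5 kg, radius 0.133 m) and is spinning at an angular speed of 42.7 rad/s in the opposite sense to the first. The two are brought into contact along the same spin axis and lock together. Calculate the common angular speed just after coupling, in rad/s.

|ω_f| ≈ 31.5 rad/s

The coupling torques are internal; angular momentum about the shared axis is conserved.
Moments of inertia: I_A = (1.69)(0.449)² = 0.3407 kg·m²; I_B = (66.5)(0.133)² = 1.176 kg·m².
Taking A's sense as positive: L = (0.3407)(7.02) − (1.176)(42.7) = -47.84 kg·m²·rad/s.
Combined I = 0.3407 + 1.176 = 1.517 kg·m².
ω_f = L / I = -47.84 / 1.517 = -31.53 rad/s.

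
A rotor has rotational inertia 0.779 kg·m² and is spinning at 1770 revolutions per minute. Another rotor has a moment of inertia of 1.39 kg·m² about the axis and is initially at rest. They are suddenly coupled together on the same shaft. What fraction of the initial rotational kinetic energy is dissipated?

The coupling torques are internal; angular momentum about the shared axis is conserved.
Taking A's sense as positive: L = (0.7790)(1770) = 1379 kg·m²·rpm.
Combined I = 0.7790 + 1.390 = 2.169 kg·m².
ω_f = L / I = 1379 / 2.169 = 635.7 rpm.
KE_i = ½ΣIω² = 13380 J; KE_f = ½(2.169)(66.57)² = 4806 J.
Fraction dissipated = (KE_i − KE_f)/KE_i = 0.6408.

fraction ≈ 0.641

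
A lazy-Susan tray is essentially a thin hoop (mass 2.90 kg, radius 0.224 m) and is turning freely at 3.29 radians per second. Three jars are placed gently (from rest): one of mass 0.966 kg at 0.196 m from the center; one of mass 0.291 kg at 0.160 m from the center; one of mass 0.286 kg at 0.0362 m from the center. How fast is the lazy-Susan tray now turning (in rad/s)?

No external torque acts about the center; L_before = L_after.
I_p = (2.90)(0.224)² = 0.1455 kg·m².
Added inertia Σmr² = (0.966)(0.196)² + (0.291)(0.160)² + (0.286)(0.0362)² = 0.04493 kg·m²; I_f = 0.1455 + 0.04493 = 0.1904 kg·m².
ω_f = I_p ω_i / I_f = (0.1455)(3.29) / 0.1904 = 2.514 rad/s.

ω_f ≈ 2.51 rad/s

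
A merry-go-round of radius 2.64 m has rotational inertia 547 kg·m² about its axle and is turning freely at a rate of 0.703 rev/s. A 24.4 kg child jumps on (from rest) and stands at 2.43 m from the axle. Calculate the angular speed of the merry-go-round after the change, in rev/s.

ω_f ≈ 0.556 rev/s

No external torque acts about the axle; L_before = L_after.
Added inertia Σmr² = (24.4)(2.43)² = 144.1 kg·m²; I_f = 547.0 + 144.1 = 691.1 kg·m².
ω_f = I_p ω_i / I_f = (547.0)(0.703) / 691.1 = 0.5564 rev/s.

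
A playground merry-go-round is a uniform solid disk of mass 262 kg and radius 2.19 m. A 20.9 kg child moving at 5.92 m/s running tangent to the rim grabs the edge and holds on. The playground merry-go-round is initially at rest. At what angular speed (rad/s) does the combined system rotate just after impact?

The axle reaction passes through the axle and exerts no torque about it; angular momentum about the axle is conserved through the impact.
I_p = ½(262)(2.19)² = 628.3 kg·m². Taking the sense of the child's angular momentum as positive, L_{child} = m v R = (20.9)(5.92)(2.19) = 271.0 kg·m²/s.
L_i = 0 + 271.0 = 271.0 kg·m²/s.
After sticking, I_f = I_p + m R² = 628.3 + (20.9)(2.19)² = 728.5 kg·m².
ω_f = L_i / I_f = 271.0 / 728.5 = 0.3719 rad/s.

|ω_f| ≈ 0.372 rad/s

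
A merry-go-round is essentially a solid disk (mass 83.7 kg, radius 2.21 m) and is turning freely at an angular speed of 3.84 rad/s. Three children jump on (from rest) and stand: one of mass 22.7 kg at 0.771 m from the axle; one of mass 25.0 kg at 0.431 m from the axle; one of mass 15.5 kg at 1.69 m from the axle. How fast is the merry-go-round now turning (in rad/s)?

ω_f ≈ 2.94 rad/s

No external torque acts about the axle; L_before = L_after.
I_p = ½(83.7)(2.21)² = 204.4 kg·m².
Added inertia Σmr² = (22.7)(0.771)² + (25.0)(0.431)² + (15.5)(1.69)² = 62.41 kg·m²; I_f = 204.4 + 62.41 = 266.8 kg·m².
ω_f = I_p ω_i / I_f = (204.4)(3.84) / 266.8 = 2.942 rad/s.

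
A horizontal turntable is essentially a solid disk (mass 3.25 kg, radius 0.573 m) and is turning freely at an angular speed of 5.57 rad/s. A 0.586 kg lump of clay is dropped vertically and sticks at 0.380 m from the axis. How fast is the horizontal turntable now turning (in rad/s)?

ω_f ≈ 4.81 rad/s

The added mass arrives with no angular momentum about the axis, and any external torque about the axis is negligible, so the system's angular momentum is conserved.
I_p = ½(3.25)(0.573)² = 0.5335 kg·m².
Added inertia Σmr² = (0.586)(0.380)² = 0.08462 kg·m²; I_f = 0.5335 + 0.08462 = 0.6182 kg·m².
ω_f = I_p ω_i / I_f = (0.5335)(5.57) / 0.6182 = 4.808 rad/s.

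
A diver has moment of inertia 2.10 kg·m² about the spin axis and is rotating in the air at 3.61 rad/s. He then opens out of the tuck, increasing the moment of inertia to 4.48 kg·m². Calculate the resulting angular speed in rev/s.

ω₂ ≈ 0.269 rev/s

With no external torque about the axis, L is conserved: I₁ω₁ = I₂ω₂.
ω₂ = I₁ω₁ / I₂ = (2.100)(3.61 rad/s) / (4.480) = 1.692 rad/s = 0.2693 rev/s.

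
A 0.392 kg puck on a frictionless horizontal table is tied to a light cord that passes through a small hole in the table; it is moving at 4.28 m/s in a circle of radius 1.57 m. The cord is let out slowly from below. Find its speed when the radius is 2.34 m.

v₂ ≈ 2.87 m/s

Central (radial) force ⇒ zero torque about the center ⇒ m v r is constant.
v₂ = v₁ r₁ / r₂ = (4.28)(1.57) / (2.34) = 2.872 m/s.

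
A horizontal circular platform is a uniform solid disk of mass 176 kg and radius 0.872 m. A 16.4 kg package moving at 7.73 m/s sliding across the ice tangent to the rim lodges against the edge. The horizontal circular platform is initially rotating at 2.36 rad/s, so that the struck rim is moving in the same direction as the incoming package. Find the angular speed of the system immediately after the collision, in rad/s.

The axle reaction passes through the central axle and exerts no torque about it; angular momentum about the central axle is conserved through the impact.
I_p = ½(176)(0.872)² = 66.91 kg·m². Taking the sense of the package's angular momentum as positive, L_{package} = m v R = (16.4)(7.73)(0.872) = 110.5 kg·m²/s.
L_i = +I_p ω_p + m v R = +(66.91)(2.36) + 110.5 = 268.5 kg·m²/s.
After sticking, I_f = I_p + m R² = 66.91 + (16.4)(0.872)² = 79.38 kg·m².
ω_f = L_i / I_f = 268.5 / 79.38 = 3.382 rad/s.

|ω_f| ≈ 3.38 rad/s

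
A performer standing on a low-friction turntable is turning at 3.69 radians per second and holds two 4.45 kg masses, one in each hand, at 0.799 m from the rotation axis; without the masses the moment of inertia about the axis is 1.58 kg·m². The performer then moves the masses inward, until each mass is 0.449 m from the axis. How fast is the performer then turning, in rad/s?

ω₂ ≈ 7.94 rad/s

No external torque acts about the spin axis, so angular momentum is conserved.
I₁ = 1.58 + 2(4.45)(0.799)² = 7.262 kg·m²; I₂ = 1.58 + 2(4.45)(0.449)² = 3.374 kg·m².
ω₂ = I₁ω₁ / I₂ = (7.262)(3.69 rad/s) / (3.374) = 7.941 rad/s.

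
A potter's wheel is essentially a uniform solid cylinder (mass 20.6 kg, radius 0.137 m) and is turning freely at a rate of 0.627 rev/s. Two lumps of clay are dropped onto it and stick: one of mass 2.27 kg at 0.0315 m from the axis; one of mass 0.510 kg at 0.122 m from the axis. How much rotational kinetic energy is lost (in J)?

The added mass arrives with no angular momentum about the axis, and any external torque about the axis is negligible, so the system's angular momentum is conserved.
I_p = ½(20.6)(0.137)² = 0.1933 kg·m².
Added inertia Σmr² = (2.27)(0.0315)² + (0.510)(0.122)² = 0.009843 kg·m²; I_f = 0.1933 + 0.009843 = 0.2032 kg·m².
ω_f = I_p ω_i / I_f = (0.1933)(0.627) / 0.2032 = 0.5966 rev/s.
KE_i = ½(0.1933)(3.940 rad/s)² = 1.500 J; KE_f = ½(0.2032)(3.749)² = 1.427 J.

energy lost ≈ 0.0727 J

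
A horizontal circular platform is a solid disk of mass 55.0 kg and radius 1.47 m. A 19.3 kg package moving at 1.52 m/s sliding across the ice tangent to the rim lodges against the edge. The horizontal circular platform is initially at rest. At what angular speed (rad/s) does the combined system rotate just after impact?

The axle reaction passes through the central axle and exerts no torque about it; angular momentum about the central axle is conserved through the impact.
I_p = ½(55.0)(1.47)² = 59.42 kg·m². Taking the sense of the package's angular momentum as positive, L_{package} = m v R = (19.3)(1.52)(1.47) = 43.12 kg·m²/s.
L_i = 0 + 43.12 = 43.12 kg·m²/s.
After sticking, I_f = I_p + m R² = 59.42 + (19.3)(1.47)² = 101.1 kg·m².
ω_f = L_i / I_f = 43.12 / 101.1 = 0.4264 rad/s.

|ω_f| ≈ 0.426 rad/s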